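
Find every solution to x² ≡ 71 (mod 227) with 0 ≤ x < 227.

57, 170

Since 227 ≡ 3 (mod 4), a square root of 71 is 71^((227+1)/4) = 71^57 mod 227.
Repeated squaring: 71^2≡47, 71^4≡166, 71^8≡89, 71^16≡203, 71^32≡122 (mod 227).
71^57 = 71^(32+16+8+1) ≡ 57 (mod 227).
Check: 57² = 3249 ≡ 71 (mod 227). The two roots are 57 and 170.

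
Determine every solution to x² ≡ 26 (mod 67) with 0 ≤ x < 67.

19, 48

Since 67 ≡ 3 (mod 4), a square root of 26 is 26^((67+1)/4) = 26^17 mod 67.
Repeated squaring: 26^2≡6, 26^4≡36, 26^8≡23, 26^16≡60 (mod 67).
26^17 = 26^(16+1) ≡ 19 (mod 67).
Check: 19² = 361 ≡ 26 (mod 67). The two roots are 19 and 48.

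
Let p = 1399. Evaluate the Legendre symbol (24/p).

-1

Pull out 2^3: since 1399 ≡ 7 (mod 8), (2/1399) = +1, so (2/1399)^3 = +1.
Reciprocity: 3 ≡ 3 and 1399 ≡ 3 (mod 4), so (3/1399) = −(1399/3).
Reduce top mod 3: now compute (1/3).
Reached (1/3) = 1. Collecting the sign flips along the way, the symbol is -1.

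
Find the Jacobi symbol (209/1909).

Reciprocity: 209 ≡ 1 and 1909 ≡ 1 (mod 4), so (209/1909) = +(1909/209).
Reduce top mod 209: now compute (28/209).
Pull out 2^2: since 209 ≡ 1 (mod 8), (2/209) = +1, so (2/209)^2 = +1.
Reciprocity: 7 ≡ 3 and 209 ≡ 1 (mod 4), so (7/209) = +(209/7).
Reduce top mod 7: now compute (6/7).
Pull out 2: since 7 ≡ 7 (mod 8), (2/7) = +1.
Reciprocity: 3 ≡ 3 and 7 ≡ 3 (mod 4), so (3/7) = −(7/3).
Reduce top mod 3: now compute (1/3).
Reached (1/3) = 1. Collecting the sign flips along the way, the symbol is -1.

-1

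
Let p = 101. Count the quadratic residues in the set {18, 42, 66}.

0

(18/101) = -1 → non-residue.
(42/101) = -1 → non-residue.
(66/101) = -1 → non-residue.
Total quadratic residues among the 3: 0.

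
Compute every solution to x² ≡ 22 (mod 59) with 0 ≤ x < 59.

9, 50

Since 59 ≡ 3 (mod 4), a square root of 22 is 22^((59+1)/4) = 22^15 mod 59.
Repeated squaring: 22^2≡12, 22^4≡26, 22^8≡27 (mod 59).
22^15 = 22^(8+4+2+1) ≡ 9 (mod 59).
Check: 9² = 81 ≡ 22 (mod 59). The two roots are 9 and 50.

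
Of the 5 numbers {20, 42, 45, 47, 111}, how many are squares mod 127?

2

(20/127) = -1 → non-residue.
(42/127) = +1 → QR.
(45/127) = -1 → non-residue.
(47/127) = +1 → QR.
(111/127) = -1 → non-residue.
Total quadratic residues among the 5: 2.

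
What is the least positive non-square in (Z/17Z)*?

(2/17) = +1, so 2 is a residue.
(3/17) = −1, so 3 is the smallest positive non-residue mod 17.

3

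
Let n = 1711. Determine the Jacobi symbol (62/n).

1

Pull out 2: since 1711 ≡ 7 (mod 8), (2/1711) = +1.
Reciprocity: 31 ≡ 3 and 1711 ≡ 3 (mod 4), so (31/1711) = −(1711/31).
Reduce top mod 31: now compute (6/31).
Pull out 2: since 31 ≡ 7 (mod 8), (2/31) = +1.
Reciprocity: 3 ≡ 3 and 31 ≡ 3 (mod 4), so (3/31) = −(31/3).
Reduce top mod 3: now compute (1/3).
Reached (1/3) = 1. Collecting the sign flips along the way, the symbol is +1.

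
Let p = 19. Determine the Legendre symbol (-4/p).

-1

First reduce: -4 ≡ 15 (mod 19).
Reciprocity: 15 ≡ 3 and 19 ≡ 3 (mod 4), so (15/19) = −(19/15).
Reduce top mod 15: now compute (4/15).
Pull out 2^2: since 15 ≡ 7 (mod 8), (2/15) = +1, so (2/15)^2 = +1.
Reached (1/15) = 1. Collecting the sign flips along the way, the symbol is -1.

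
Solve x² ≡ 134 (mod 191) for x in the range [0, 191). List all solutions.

Since 191 ≡ 3 (mod 4), a square root of 134 is 134^((191+1)/4) = 134^48 mod 191.
Repeated squaring: 134^2≡2, 134^4≡4, 134^8≡16, 134^16≡65, 134^32≡23 (mod 191).
134^48 = 134^(32+16) ≡ 158 (mod 191).
Check: 158² = 24964 ≡ 134 (mod 191). The two roots are 33 and 158.

33, 158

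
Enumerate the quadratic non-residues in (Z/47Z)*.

5, 10, 11, 13, 15, 19, 20, 22, 23, 26, 29, 30, 31, 33, 35, 38, 39, 40, 41, 43, 44, 45, 46

Square k = 1,…,23 (k and 47−k give the same square):
1²=1, 2²=4, 3²=9, 4²=16, 5²=25, 6²=36, 7²≡2, 8²≡17, 9²≡34, 10²≡6, 11²≡27, 12²≡3, 13²≡28, 14²≡8, 15²≡37, 16²≡21, 17²≡7, 18²≡42, 19²≡32, 20²≡24, 21²≡18, 22²≡14, 23²≡12 (mod 47).
The residues are {1, 2, 3, 4, 6, 7, 8, 9, 12, 14, 16, 17, 18, 21, 24, 25, 27, 28, 32, 34, 36, 37, 42}; the non-residues are the remaining 23 nonzero classes.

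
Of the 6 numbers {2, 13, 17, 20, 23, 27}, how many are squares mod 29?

3

(2/29) = -1 → non-residue.
(13/29) = +1 → QR.
(17/29) = -1 → non-residue.
(20/29) = +1 → QR.
(23/29) = +1 → QR.
(27/29) = -1 → non-residue.
Total quadratic residues among the 6: 3.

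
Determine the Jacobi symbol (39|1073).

Reciprocity: 39 ≡ 3 and 1073 ≡ 1 (mod 4), so (39/1073) = +(1073/39).
Reduce top mod 39: now compute (20/39).
Pull out 2^2: since 39 ≡ 7 (mod 8), (2/39) = +1, so (2/39)^2 = +1.
Reciprocity: 5 ≡ 1 and 39 ≡ 3 (mod 4), so (5/39) = +(39/5).
Reduce top mod 5: now compute (4/5).
Pull out 2^2: since 5 ≡ 5 (mod 8), (2/5) = -1, so (2/5)^2 = +1.
Reached (1/5) = 1. Collecting the sign flips along the way, the symbol is +1.

1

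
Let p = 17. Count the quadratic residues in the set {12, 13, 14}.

(12/17) = -1 → non-residue.
(13/17) = +1 → QR.
(14/17) = -1 → non-residue.
Total quadratic residues among the 3: 1.

1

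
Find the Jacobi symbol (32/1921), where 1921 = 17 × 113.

Pull out 2^5: since 1921 ≡ 1 (mod 8), (2/1921) = +1, so (2/1921)^5 = +1.
Reached (1/1921) = 1. Collecting the sign flips along the way, the symbol is +1.

1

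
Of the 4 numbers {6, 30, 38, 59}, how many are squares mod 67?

(6/67) = +1 → QR.
(30/67) = -1 → non-residue.
(38/67) = -1 → non-residue.
(59/67) = +1 → QR.
Total quadratic residues among the 4: 2.

2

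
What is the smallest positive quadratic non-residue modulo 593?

3

(2/593) = +1, so 2 is a residue.
(3/593) = −1, so 3 is the smallest positive non-residue mod 593.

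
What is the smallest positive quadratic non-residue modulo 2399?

11

(2/2399) = +1, so 2 is a residue.
(3/2399) = +1, so 3 is a residue.
(4/2399) = +1, so 4 is a residue.
(5/2399) = +1, so 5 is a residue.
(6/2399) = +1, so 6 is a residue.
(7/2399) = +1, so 7 is a residue.
(8/2399) = +1, so 8 is a residue.
(9/2399) = +1, so 9 is a residue.
(10/2399) = +1, so 10 is a residue.
(11/2399) = −1, so 11 is the smallest positive non-residue mod 2399.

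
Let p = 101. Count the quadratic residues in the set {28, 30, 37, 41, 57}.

2

(28/101) = -1 → non-residue.
(30/101) = +1 → QR.
(37/101) = +1 → QR.
(41/101) = -1 → non-residue.
(57/101) = -1 → non-residue.
Total quadratic residues among the 5: 2.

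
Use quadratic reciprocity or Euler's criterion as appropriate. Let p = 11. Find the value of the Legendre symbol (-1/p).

-1

First reduce: -1 ≡ 10 (mod 11).
Pull out 2: since 11 ≡ 3 (mod 8), (2/11) = -1.
Reciprocity: 5 ≡ 1 and 11 ≡ 3 (mod 4), so (5/11) = +(11/5).
Reduce top mod 5: now compute (1/5).
Reached (1/5) = 1. Collecting the sign flips along the way, the symbol is -1.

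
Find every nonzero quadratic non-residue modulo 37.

2, 5, 6, 8, 13, 14, 15, 17, 18, 19, 20, 22, 23, 24, 29, 31, 32, 35

Square k = 1,…,18 (k and 37−k give the same square):
1²=1, 2²=4, 3²=9, 4²=16, 5²=25, 6²=36, 7²≡12, 8²≡27, 9²≡7, 10²≡26, 11²≡10, 12²≡33, 13²≡21, 14²≡11, 15²≡3, 16²≡34, 17²≡30, 18²≡28 (mod 37).
The residues are {1, 3, 4, 7, 9, 10, 11, 12, 16, 21, 25, 26, 27, 28, 30, 33, 34, 36}; the non-residues are the remaining 18 nonzero classes.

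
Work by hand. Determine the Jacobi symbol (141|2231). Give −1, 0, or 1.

Reciprocity: 141 ≡ 1 and 2231 ≡ 3 (mod 4), so (141/2231) = +(2231/141).
Reduce top mod 141: now compute (116/141).
Pull out 2^2: since 141 ≡ 5 (mod 8), (2/141) = -1, so (2/141)^2 = +1.
Reciprocity: 29 ≡ 1 and 141 ≡ 1 (mod 4), so (29/141) = +(141/29).
Reduce top mod 29: now compute (25/29).
Reciprocity: 25 ≡ 1 and 29 ≡ 1 (mod 4), so (25/29) = +(29/25).
Reduce top mod 25: now compute (4/25).
Pull out 2^2: since 25 ≡ 1 (mod 8), (2/25) = +1, so (2/25)^2 = +1.
Reached (1/25) = 1. Collecting the sign flips along the way, the symbol is +1.

1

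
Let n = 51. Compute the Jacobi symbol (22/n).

-1

Pull out 2: since 51 ≡ 3 (mod 8), (2/51) = -1.
Reciprocity: 11 ≡ 3 and 51 ≡ 3 (mod 4), so (11/51) = −(51/11).
Reduce top mod 11: now compute (7/11).
Reciprocity: 7 ≡ 3 and 11 ≡ 3 (mod 4), so (7/11) = −(11/7).
Reduce top mod 7: now compute (4/7).
Pull out 2^2: since 7 ≡ 7 (mod 8), (2/7) = +1, so (2/7)^2 = +1.
Reached (1/7) = 1. Collecting the sign flips along the way, the symbol is -1.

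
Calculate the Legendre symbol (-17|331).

Euler's criterion: (-17/331) ≡ 314^165 (mod 331).
314^2 ≡ 289 (mod 331)
314^4 ≡ 109 (mod 331)
314^8 ≡ 296 (mod 331)
314^16 ≡ 232 (mod 331)
314^32 ≡ 202 (mod 331)
314^64 ≡ 91 (mod 331)
314^128 ≡ 6 (mod 331)
314^165 = 314^(128+32+4+1) ≡ 330 (mod 331).
Result is 330 ≡ −1, so (-17/331) = −1.

-1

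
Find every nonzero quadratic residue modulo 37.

1, 3, 4, 7, 9, 10, 11, 12, 16, 21, 25, 26, 27, 28, 30, 33, 34, 36

Square k = 1,…,18 (k and 37−k give the same square):
1²=1, 2²=4, 3²=9, 4²=16, 5²=25, 6²=36, 7²≡12, 8²≡27, 9²≡7, 10²≡26, 11²≡10, 12²≡33, 13²≡21, 14²≡11, 15²≡3, 16²≡34, 17²≡30, 18²≡28 (mod 37).
So the quadratic residues mod 37 are {1, 3, 4, 7, 9, 10, 11, 12, 16, 21, 25, 26, 27, 28, 30, 33, 34, 36}.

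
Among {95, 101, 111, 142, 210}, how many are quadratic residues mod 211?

(95/211) = +1 → QR.
(101/211) = +1 → QR.
(111/211) = -1 → non-residue.
(142/211) = -1 → non-residue.
(210/211) = -1 → non-residue.
Total quadratic residues among the 5: 2.

2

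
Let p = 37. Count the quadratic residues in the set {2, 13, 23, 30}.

1

(2/37) = -1 → non-residue.
(13/37) = -1 → non-residue.
(23/37) = -1 → non-residue.
(30/37) = +1 → QR.
Total quadratic residues among the 4: 1.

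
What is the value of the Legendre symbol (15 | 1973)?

Reciprocity: 15 ≡ 3 and 1973 ≡ 1 (mod 4), so (15/1973) = +(1973/15).
Reduce top mod 15: now compute (8/15).
Pull out 2^3: since 15 ≡ 7 (mod 8), (2/15) = +1, so (2/15)^3 = +1.
Reached (1/15) = 1. Collecting the sign flips along the way, the symbol is +1.

1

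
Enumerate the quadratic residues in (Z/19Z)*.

Square k = 1,…,9 (k and 19−k give the same square):
1²=1, 2²=4, 3²=9, 4²=16, 5²≡6, 6²≡17, 7²≡11, 8²≡7, 9²≡5 (mod 19).
So the quadratic residues mod 19 are {1, 4, 5, 6, 7, 9, 11, 16, 17}.

1, 4, 5, 6, 7, 9, 11, 16, 17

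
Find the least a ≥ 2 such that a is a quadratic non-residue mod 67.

(2/67) = −1, so 2 is the smallest positive non-residue mod 67.

2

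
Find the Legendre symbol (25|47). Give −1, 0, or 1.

Euler's criterion: (25/47) ≡ 25^23 (mod 47).
25^2 ≡ 14 (mod 47)
25^4 ≡ 8 (mod 47)
25^8 ≡ 17 (mod 47)
25^16 ≡ 7 (mod 47)
25^23 = 25^(16+4+2+1) ≡ 1 (mod 47).
Result is 1, so (25/47) = 1.

1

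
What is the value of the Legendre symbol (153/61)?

First reduce: 153 ≡ 31 (mod 61).
Reciprocity: 31 ≡ 3 and 61 ≡ 1 (mod 4), so (31/61) = +(61/31).
Reduce top mod 31: now compute (30/31).
Pull out 2: since 31 ≡ 7 (mod 8), (2/31) = +1.
Reciprocity: 15 ≡ 3 and 31 ≡ 3 (mod 4), so (15/31) = −(31/15).
Reduce top mod 15: now compute (1/15).
Reached (1/15) = 1. Collecting the sign flips along the way, the symbol is -1.

-1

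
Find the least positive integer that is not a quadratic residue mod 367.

3

(2/367) = +1, so 2 is a residue.
(3/367) = −1, so 3 is the smallest positive non-residue mod 367.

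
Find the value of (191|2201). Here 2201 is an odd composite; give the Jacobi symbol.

1

Reciprocity: 191 ≡ 3 and 2201 ≡ 1 (mod 4), so (191/2201) = +(2201/191).
Reduce top mod 191: now compute (100/191).
Pull out 2^2: since 191 ≡ 7 (mod 8), (2/191) = +1, so (2/191)^2 = +1.
Reciprocity: 25 ≡ 1 and 191 ≡ 3 (mod 4), so (25/191) = +(191/25).
Reduce top mod 25: now compute (16/25).
Pull out 2^4: since 25 ≡ 1 (mod 8), (2/25) = +1, so (2/25)^4 = +1.
Reached (1/25) = 1. Collecting the sign flips along the way, the symbol is +1.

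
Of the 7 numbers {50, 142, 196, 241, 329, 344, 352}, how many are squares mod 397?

2

(50/397) = -1 → non-residue.
(142/397) = +1 → QR.
(196/397) = +1 → QR.
(241/397) = -1 → non-residue.
(329/397) = -1 → non-residue.
(344/397) = -1 → non-residue.
(352/397) = -1 → non-residue.
Total quadratic residues among the 7: 2.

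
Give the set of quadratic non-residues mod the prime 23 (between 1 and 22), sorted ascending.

5, 7, 10, 11, 14, 15, 17, 19, 20, 21, 22

Square k = 1,…,11 (k and 23−k give the same square):
1²=1, 2²=4, 3²=9, 4²=16, 5²≡2, 6²≡13, 7²≡3, 8²≡18, 9²≡12, 10²≡8, 11²≡6 (mod 23).
The residues are {1, 2, 3, 4, 6, 8, 9, 12, 13, 16, 18}; the non-residues are the remaining 11 nonzero classes.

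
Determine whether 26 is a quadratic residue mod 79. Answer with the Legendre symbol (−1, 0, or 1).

1

Pull out 2: since 79 ≡ 7 (mod 8), (2/79) = +1.
Reciprocity: 13 ≡ 1 and 79 ≡ 3 (mod 4), so (13/79) = +(79/13).
Reduce top mod 13: now compute (1/13).
Reached (1/13) = 1. Collecting the sign flips along the way, the symbol is +1.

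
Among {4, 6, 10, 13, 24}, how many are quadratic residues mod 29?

4

(4/29) = +1 → QR.
(6/29) = +1 → QR.
(10/29) = -1 → non-residue.
(13/29) = +1 → QR.
(24/29) = +1 → QR.
Total quadratic residues among the 5: 4.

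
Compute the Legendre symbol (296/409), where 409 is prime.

Pull out 2^3: since 409 ≡ 1 (mod 8), (2/409) = +1, so (2/409)^3 = +1.
Reciprocity: 37 ≡ 1 and 409 ≡ 1 (mod 4), so (37/409) = +(409/37).
Reduce top mod 37: now compute (2/37).
Pull out 2: since 37 ≡ 5 (mod 8), (2/37) = -1.
Reached (1/37) = 1. Collecting the sign flips along the way, the symbol is -1.

-1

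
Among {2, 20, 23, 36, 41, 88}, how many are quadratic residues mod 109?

(2/109) = -1 → non-residue.
(20/109) = +1 → QR.
(23/109) = -1 → non-residue.
(36/109) = +1 → QR.
(41/109) = -1 → non-residue.
(88/109) = +1 → QR.
Total quadratic residues among the 6: 3.

3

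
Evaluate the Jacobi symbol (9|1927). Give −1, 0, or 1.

1

Reciprocity: 9 ≡ 1 and 1927 ≡ 3 (mod 4), so (9/1927) = +(1927/9).
Reduce top mod 9: now compute (1/9).
Reached (1/9) = 1. Collecting the sign flips along the way, the symbol is +1.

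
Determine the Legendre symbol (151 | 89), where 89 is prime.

First reduce: 151 ≡ 62 (mod 89).
Pull out 2: since 89 ≡ 1 (mod 8), (2/89) = +1.
Reciprocity: 31 ≡ 3 and 89 ≡ 1 (mod 4), so (31/89) = +(89/31).
Reduce top mod 31: now compute (27/31).
Reciprocity: 27 ≡ 3 and 31 ≡ 3 (mod 4), so (27/31) = −(31/27).
Reduce top mod 27: now compute (4/27).
Pull out 2^2: since 27 ≡ 3 (mod 8), (2/27) = -1, so (2/27)^2 = +1.
Reached (1/27) = 1. Collecting the sign flips along the way, the symbol is -1.

-1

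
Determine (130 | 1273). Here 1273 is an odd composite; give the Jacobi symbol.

-1

Pull out 2: since 1273 ≡ 1 (mod 8), (2/1273) = +1.
Reciprocity: 65 ≡ 1 and 1273 ≡ 1 (mod 4), so (65/1273) = +(1273/65).
Reduce top mod 65: now compute (38/65).
Pull out 2: since 65 ≡ 1 (mod 8), (2/65) = +1.
Reciprocity: 19 ≡ 3 and 65 ≡ 1 (mod 4), so (19/65) = +(65/19).
Reduce top mod 19: now compute (8/19).
Pull out 2^3: since 19 ≡ 3 (mod 8), (2/19) = -1, so (2/19)^3 = -1.
Reached (1/19) = 1. Collecting the sign flips along the way, the symbol is -1.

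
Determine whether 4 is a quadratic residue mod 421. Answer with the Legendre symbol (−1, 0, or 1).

Euler's criterion: (4/421) ≡ 4^210 (mod 421).
4^2 ≡ 16 (mod 421)
4^4 ≡ 256 (mod 421)
4^8 ≡ 281 (mod 421)
4^16 ≡ 234 (mod 421)
4^32 ≡ 26 (mod 421)
4^64 ≡ 255 (mod 421)
4^128 ≡ 191 (mod 421)
4^210 = 4^(128+64+16+2) ≡ 1 (mod 421).
Result is 1, so (4/421) = 1.

1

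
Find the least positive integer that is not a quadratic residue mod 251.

(2/251) = −1, so 2 is the smallest positive non-residue mod 251.

2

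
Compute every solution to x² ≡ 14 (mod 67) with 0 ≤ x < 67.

Since 67 ≡ 3 (mod 4), a square root of 14 is 14^((67+1)/4) = 14^17 mod 67.
Repeated squaring: 14^2≡62, 14^4≡25, 14^8≡22, 14^16≡15 (mod 67).
14^17 = 14^(16+1) ≡ 9 (mod 67).
Check: 9² = 81 ≡ 14 (mod 67). The two roots are 9 and 58.

9, 58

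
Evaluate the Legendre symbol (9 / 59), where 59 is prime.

Euler's criterion: (9/59) ≡ 9^29 (mod 59).
9^2 ≡ 22 (mod 59)
9^4 ≡ 12 (mod 59)
9^8 ≡ 26 (mod 59)
9^16 ≡ 27 (mod 59)
9^29 = 9^(16+8+4+1) ≡ 1 (mod 59).
Result is 1, so (9/59) = 1.

1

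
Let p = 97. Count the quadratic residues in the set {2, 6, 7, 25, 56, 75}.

4

(2/97) = +1 → QR.
(6/97) = +1 → QR.
(7/97) = -1 → non-residue.
(25/97) = +1 → QR.
(56/97) = -1 → non-residue.
(75/97) = +1 → QR.
Total quadratic residues among the 6: 4.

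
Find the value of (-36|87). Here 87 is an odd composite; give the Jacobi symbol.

0

First reduce: -36 ≡ 51 (mod 87).
Reciprocity: 51 ≡ 3 and 87 ≡ 3 (mod 4), so (51/87) = −(87/51).
Reduce top mod 51: now compute (36/51).
Pull out 2^2: since 51 ≡ 3 (mod 8), (2/51) = -1, so (2/51)^2 = +1.
Reciprocity: 9 ≡ 1 and 51 ≡ 3 (mod 4), so (9/51) = +(51/9).
Reduce top mod 9: now compute (6/9).
Pull out 2: since 9 ≡ 1 (mod 8), (2/9) = +1.
Reciprocity: 3 ≡ 3 and 9 ≡ 1 (mod 4), so (3/9) = +(9/3).
Reduce top mod 3: now compute (0/3).
Top reduces to 0: gcd > 1, so the symbol is 0.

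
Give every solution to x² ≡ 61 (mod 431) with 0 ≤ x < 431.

161, 270

Since 431 ≡ 3 (mod 4), a square root of 61 is 61^((431+1)/4) = 61^108 mod 431.
Repeated squaring: 61^2≡273, 61^4≡397, 61^8≡294, 61^16≡236, 61^32≡97, 61^64≡358 (mod 431).
61^108 = 61^(64+32+8+4) ≡ 270 (mod 431).
Check: 270² = 72900 ≡ 61 (mod 431). The two roots are 161 and 270.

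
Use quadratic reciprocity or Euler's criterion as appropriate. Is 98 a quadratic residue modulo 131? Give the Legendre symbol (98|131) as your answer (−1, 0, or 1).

-1

Pull out 2: since 131 ≡ 3 (mod 8), (2/131) = -1.
Reciprocity: 49 ≡ 1 and 131 ≡ 3 (mod 4), so (49/131) = +(131/49).
Reduce top mod 49: now compute (33/49).
Reciprocity: 33 ≡ 1 and 49 ≡ 1 (mod 4), so (33/49) = +(49/33).
Reduce top mod 33: now compute (16/33).
Pull out 2^4: since 33 ≡ 1 (mod 8), (2/33) = +1, so (2/33)^4 = +1.
Reached (1/33) = 1. Collecting the sign flips along the way, the symbol is -1.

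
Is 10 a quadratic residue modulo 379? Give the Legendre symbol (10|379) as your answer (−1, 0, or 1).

-1

Euler's criterion: (10/379) ≡ 10^189 (mod 379).
10^2 ≡ 100 (mod 379)
10^4 ≡ 146 (mod 379)
10^8 ≡ 92 (mod 379)
10^16 ≡ 126 (mod 379)
10^32 ≡ 337 (mod 379)
10^64 ≡ 248 (mod 379)
10^128 ≡ 106 (mod 379)
10^189 = 10^(128+32+16+8+4+1) ≡ 378 (mod 379).
Result is 378 ≡ −1, so (10/379) = −1.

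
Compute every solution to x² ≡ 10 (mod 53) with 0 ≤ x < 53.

53 ≡ 1 (mod 4), so we find a root by search.
Trying successive values, 13² = 169 ≡ 10 (mod 53). The other root is 53 − 13 = 40.

13, 40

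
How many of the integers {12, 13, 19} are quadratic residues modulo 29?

1

(12/29) = -1 → non-residue.
(13/29) = +1 → QR.
(19/29) = -1 → non-residue.
Total quadratic residues among the 3: 1.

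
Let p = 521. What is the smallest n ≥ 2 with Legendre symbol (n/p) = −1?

3

(2/521) = +1, so 2 is a residue.
(3/521) = −1, so 3 is the smallest positive non-residue mod 521.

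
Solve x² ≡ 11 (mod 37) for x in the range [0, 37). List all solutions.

14, 23

37 ≡ 1 (mod 4), so we find a root by search.
Trying successive values, 14² = 196 ≡ 11 (mod 37). The other root is 37 − 14 = 23.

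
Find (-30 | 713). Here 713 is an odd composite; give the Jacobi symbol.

1

First reduce: -30 ≡ 683 (mod 713).
Reciprocity: 683 ≡ 3 and 713 ≡ 1 (mod 4), so (683/713) = +(713/683).
Reduce top mod 683: now compute (30/683).
Pull out 2: since 683 ≡ 3 (mod 8), (2/683) = -1.
Reciprocity: 15 ≡ 3 and 683 ≡ 3 (mod 4), so (15/683) = −(683/15).
Reduce top mod 15: now compute (8/15).
Pull out 2^3: since 15 ≡ 7 (mod 8), (2/15) = +1, so (2/15)^3 = +1.
Reached (1/15) = 1. Collecting the sign flips along the way, the symbol is +1.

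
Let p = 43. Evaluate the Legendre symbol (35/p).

1

Reciprocity: 35 ≡ 3 and 43 ≡ 3 (mod 4), so (35/43) = −(43/35).
Reduce top mod 35: now compute (8/35).
Pull out 2^3: since 35 ≡ 3 (mod 8), (2/35) = -1, so (2/35)^3 = -1.
Reached (1/35) = 1. Collecting the sign flips along the way, the symbol is +1.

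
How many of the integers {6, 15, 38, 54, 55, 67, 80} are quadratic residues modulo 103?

3

(6/103) = -1 → non-residue.
(15/103) = +1 → QR.
(38/103) = +1 → QR.
(54/103) = -1 → non-residue.
(55/103) = +1 → QR.
(67/103) = -1 → non-residue.
(80/103) = -1 → non-residue.
Total quadratic residues among the 7: 3.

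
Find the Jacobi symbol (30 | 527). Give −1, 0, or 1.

Pull out 2: since 527 ≡ 7 (mod 8), (2/527) = +1.
Reciprocity: 15 ≡ 3 and 527 ≡ 3 (mod 4), so (15/527) = −(527/15).
Reduce top mod 15: now compute (2/15).
Pull out 2: since 15 ≡ 7 (mod 8), (2/15) = +1.
Reached (1/15) = 1. Collecting the sign flips along the way, the symbol is -1.

-1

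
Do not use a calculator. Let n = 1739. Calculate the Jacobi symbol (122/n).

Pull out 2: since 1739 ≡ 3 (mod 8), (2/1739) = -1.
Reciprocity: 61 ≡ 1 and 1739 ≡ 3 (mod 4), so (61/1739) = +(1739/61).
Reduce top mod 61: now compute (31/61).
Reciprocity: 31 ≡ 3 and 61 ≡ 1 (mod 4), so (31/61) = +(61/31).
Reduce top mod 31: now compute (30/31).
Pull out 2: since 31 ≡ 7 (mod 8), (2/31) = +1.
Reciprocity: 15 ≡ 3 and 31 ≡ 3 (mod 4), so (15/31) = −(31/15).
Reduce top mod 15: now compute (1/15).
Reached (1/15) = 1. Collecting the sign flips along the way, the symbol is +1.

1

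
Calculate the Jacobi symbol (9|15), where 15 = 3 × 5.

0

Reciprocity: 9 ≡ 1 and 15 ≡ 3 (mod 4), so (9/15) = +(15/9).
Reduce top mod 9: now compute (6/9).
Pull out 2: since 9 ≡ 1 (mod 8), (2/9) = +1.
Reciprocity: 3 ≡ 3 and 9 ≡ 1 (mod 4), so (3/9) = +(9/3).
Reduce top mod 3: now compute (0/3).
Top reduces to 0: gcd > 1, so the symbol is 0.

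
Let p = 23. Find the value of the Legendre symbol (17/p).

-1

Reciprocity: 17 ≡ 1 and 23 ≡ 3 (mod 4), so (17/23) = +(23/17).
Reduce top mod 17: now compute (6/17).
Pull out 2: since 17 ≡ 1 (mod 8), (2/17) = +1.
Reciprocity: 3 ≡ 3 and 17 ≡ 1 (mod 4), so (3/17) = +(17/3).
Reduce top mod 3: now compute (2/3).
Pull out 2: since 3 ≡ 3 (mod 8), (2/3) = -1.
Reached (1/3) = 1. Collecting the sign flips along the way, the symbol is -1.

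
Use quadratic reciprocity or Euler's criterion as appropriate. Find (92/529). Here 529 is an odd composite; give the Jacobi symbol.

Pull out 2^2: since 529 ≡ 1 (mod 8), (2/529) = +1, so (2/529)^2 = +1.
Reciprocity: 23 ≡ 3 and 529 ≡ 1 (mod 4), so (23/529) = +(529/23).
Reduce top mod 23: now compute (0/23).
Top reduces to 0: gcd > 1, so the symbol is 0.

0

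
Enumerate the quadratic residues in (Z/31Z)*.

1,2,4,5,7,8,9,10,14,16,18,19,20,25,28

Square k = 1,…,15 (k and 31−k give the same square):
1²=1, 2²=4, 3²=9, 4²=16, 5²=25, 6²≡5, 7²≡18, 8²≡2, 9²≡19, 10²≡7, 11²≡28, 12²≡20, 13²≡14, 14²≡10, 15²≡8 (mod 31).
So the quadratic residues mod 31 are {1, 2, 4, 5, 7, 8, 9, 10, 14, 16, 18, 19, 20, 25, 28}.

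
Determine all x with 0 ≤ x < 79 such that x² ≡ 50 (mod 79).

34, 45

Since 79 ≡ 3 (mod 4), a square root of 50 is 50^((79+1)/4) = 50^20 mod 79.
Repeated squaring: 50^2≡51, 50^4≡73, 50^8≡36, 50^16≡32 (mod 79).
50^20 = 50^(16+4) ≡ 45 (mod 79).
Check: 45² = 2025 ≡ 50 (mod 79). The two roots are 34 and 45.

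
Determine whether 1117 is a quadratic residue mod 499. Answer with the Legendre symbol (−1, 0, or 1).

First reduce: 1117 ≡ 119 (mod 499).
Reciprocity: 119 ≡ 3 and 499 ≡ 3 (mod 4), so (119/499) = −(499/119).
Reduce top mod 119: now compute (23/119).
Reciprocity: 23 ≡ 3 and 119 ≡ 3 (mod 4), so (23/119) = −(119/23).
Reduce top mod 23: now compute (4/23).
Pull out 2^2: since 23 ≡ 7 (mod 8), (2/23) = +1, so (2/23)^2 = +1.
Reached (1/23) = 1. Collecting the sign flips along the way, the symbol is +1.

1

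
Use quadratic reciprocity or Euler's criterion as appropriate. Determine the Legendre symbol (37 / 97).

-1

Reciprocity: 37 ≡ 1 and 97 ≡ 1 (mod 4), so (37/97) = +(97/37).
Reduce top mod 37: now compute (23/37).
Reciprocity: 23 ≡ 3 and 37 ≡ 1 (mod 4), so (23/37) = +(37/23).
Reduce top mod 23: now compute (14/23).
Pull out 2: since 23 ≡ 7 (mod 8), (2/23) = +1.
Reciprocity: 7 ≡ 3 and 23 ≡ 3 (mod 4), so (7/23) = −(23/7).
Reduce top mod 7: now compute (2/7).
Pull out 2: since 7 ≡ 7 (mod 8), (2/7) = +1.
Reached (1/7) = 1. Collecting the sign flips along the way, the symbol is -1.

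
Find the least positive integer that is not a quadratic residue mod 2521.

(2/2521) = +1, so 2 is a residue.
(3/2521) = +1, so 3 is a residue.
(4/2521) = +1, so 4 is a residue.
(5/2521) = +1, so 5 is a residue.
(6/2521) = +1, so 6 is a residue.
(7/2521) = +1, so 7 is a residue.
(8/2521) = +1, so 8 is a residue.
(9/2521) = +1, so 9 is a residue.
(10/2521) = +1, so 10 is a residue.
(11/2521) = −1, so 11 is the smallest positive non-residue mod 2521.

11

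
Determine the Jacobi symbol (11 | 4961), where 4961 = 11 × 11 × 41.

Reciprocity: 11 ≡ 3 and 4961 ≡ 1 (mod 4), so (11/4961) = +(4961/11).
Reduce top mod 11: now compute (0/11).
Top reduces to 0: gcd > 1, so the symbol is 0.

0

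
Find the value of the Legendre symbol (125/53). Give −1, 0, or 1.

-1

First reduce: 125 ≡ 19 (mod 53).
Reciprocity: 19 ≡ 3 and 53 ≡ 1 (mod 4), so (19/53) = +(53/19).
Reduce top mod 19: now compute (15/19).
Reciprocity: 15 ≡ 3 and 19 ≡ 3 (mod 4), so (15/19) = −(19/15).
Reduce top mod 15: now compute (4/15).
Pull out 2^2: since 15 ≡ 7 (mod 8), (2/15) = +1, so (2/15)^2 = +1.
Reached (1/15) = 1. Collecting the sign flips along the way, the symbol is -1.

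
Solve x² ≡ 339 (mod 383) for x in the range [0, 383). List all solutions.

78, 305

Since 383 ≡ 3 (mod 4), a square root of 339 is 339^((383+1)/4) = 339^96 mod 383.
Repeated squaring: 339^2≡21, 339^4≡58, 339^8≡300, 339^16≡378, 339^32≡25, 339^64≡242 (mod 383).
339^96 = 339^(64+32) ≡ 305 (mod 383).
Check: 305² = 93025 ≡ 339 (mod 383). The two roots are 78 and 305.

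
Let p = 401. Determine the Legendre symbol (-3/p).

First reduce: -3 ≡ 398 (mod 401).
Pull out 2: since 401 ≡ 1 (mod 8), (2/401) = +1.
Reciprocity: 199 ≡ 3 and 401 ≡ 1 (mod 4), so (199/401) = +(401/199).
Reduce top mod 199: now compute (3/199).
Reciprocity: 3 ≡ 3 and 199 ≡ 3 (mod 4), so (3/199) = −(199/3).
Reduce top mod 3: now compute (1/3).
Reached (1/3) = 1. Collecting the sign flips along the way, the symbol is -1.

-1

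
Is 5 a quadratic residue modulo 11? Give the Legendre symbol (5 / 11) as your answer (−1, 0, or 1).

Reciprocity: 5 ≡ 1 and 11 ≡ 3 (mod 4), so (5/11) = +(11/5).
Reduce top mod 5: now compute (1/5).
Reached (1/5) = 1. Collecting the sign flips along the way, the symbol is +1.

1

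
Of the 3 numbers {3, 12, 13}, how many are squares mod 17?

1

(3/17) = -1 → non-residue.
(12/17) = -1 → non-residue.
(13/17) = +1 → QR.
Total quadratic residues among the 3: 1.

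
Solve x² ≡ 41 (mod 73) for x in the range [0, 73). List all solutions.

73 ≡ 1 (mod 4), so we find a root by search.
Trying successive values, 25² = 625 ≡ 41 (mod 73). The other root is 73 − 25 = 48.

25, 48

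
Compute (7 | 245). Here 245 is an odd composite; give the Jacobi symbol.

Reciprocity: 7 ≡ 3 and 245 ≡ 1 (mod 4), so (7/245) = +(245/7).
Reduce top mod 7: now compute (0/7).
Top reduces to 0: gcd > 1, so the symbol is 0.

0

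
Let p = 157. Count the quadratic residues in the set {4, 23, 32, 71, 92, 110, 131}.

3

(4/157) = +1 → QR.
(23/157) = -1 → non-residue.
(32/157) = -1 → non-residue.
(71/157) = +1 → QR.
(92/157) = -1 → non-residue.
(110/157) = +1 → QR.
(131/157) = -1 → non-residue.
Total quadratic residues among the 7: 3.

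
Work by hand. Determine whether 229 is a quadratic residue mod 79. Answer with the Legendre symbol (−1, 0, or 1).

-1

First reduce: 229 ≡ 71 (mod 79).
Reciprocity: 71 ≡ 3 and 79 ≡ 3 (mod 4), so (71/79) = −(79/71).
Reduce top mod 71: now compute (8/71).
Pull out 2^3: since 71 ≡ 7 (mod 8), (2/71) = +1, so (2/71)^3 = +1.
Reached (1/71) = 1. Collecting the sign flips along the way, the symbol is -1.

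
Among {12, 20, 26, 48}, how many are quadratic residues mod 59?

(12/59) = +1 → QR.
(20/59) = +1 → QR.
(26/59) = +1 → QR.
(48/59) = +1 → QR.
Total quadratic residues among the 4: 4.

4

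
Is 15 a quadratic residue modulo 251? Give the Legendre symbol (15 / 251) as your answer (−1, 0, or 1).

Reciprocity: 15 ≡ 3 and 251 ≡ 3 (mod 4), so (15/251) = −(251/15).
Reduce top mod 15: now compute (11/15).
Reciprocity: 11 ≡ 3 and 15 ≡ 3 (mod 4), so (11/15) = −(15/11).
Reduce top mod 11: now compute (4/11).
Pull out 2^2: since 11 ≡ 3 (mod 8), (2/11) = -1, so (2/11)^2 = +1.
Reached (1/11) = 1. Collecting the sign flips along the way, the symbol is +1.

1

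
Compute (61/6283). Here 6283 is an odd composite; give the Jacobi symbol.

Reciprocity: 61 ≡ 1 and 6283 ≡ 3 (mod 4), so (61/6283) = +(6283/61).
Reduce top mod 61: now compute (0/61).
Top reduces to 0: gcd > 1, so the symbol is 0.

0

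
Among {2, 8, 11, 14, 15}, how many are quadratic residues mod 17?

(2/17) = +1 → QR.
(8/17) = +1 → QR.
(11/17) = -1 → non-residue.
(14/17) = -1 → non-residue.
(15/17) = +1 → QR.
Total quadratic residues among the 5: 3.

3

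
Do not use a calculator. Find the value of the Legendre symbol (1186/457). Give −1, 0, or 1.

First reduce: 1186 ≡ 272 (mod 457).
Pull out 2^4: since 457 ≡ 1 (mod 8), (2/457) = +1, so (2/457)^4 = +1.
Reciprocity: 17 ≡ 1 and 457 ≡ 1 (mod 4), so (17/457) = +(457/17).
Reduce top mod 17: now compute (15/17).
Reciprocity: 15 ≡ 3 and 17 ≡ 1 (mod 4), so (15/17) = +(17/15).
Reduce top mod 15: now compute (2/15).
Pull out 2: since 15 ≡ 7 (mod 8), (2/15) = +1.
Reached (1/15) = 1. Collecting the sign flips along the way, the symbol is +1.

1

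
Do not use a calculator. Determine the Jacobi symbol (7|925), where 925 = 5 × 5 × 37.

1

Reciprocity: 7 ≡ 3 and 925 ≡ 1 (mod 4), so (7/925) = +(925/7).
Reduce top mod 7: now compute (1/7).
Reached (1/7) = 1. Collecting the sign flips along the way, the symbol is +1.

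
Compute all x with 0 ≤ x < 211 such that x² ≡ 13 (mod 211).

60, 151

Since 211 ≡ 3 (mod 4), a square root of 13 is 13^((211+1)/4) = 13^53 mod 211.
Repeated squaring: 13^2≡169, 13^4≡76, 13^8≡79, 13^16≡122, 13^32≡114 (mod 211).
13^53 = 13^(32+16+4+1) ≡ 151 (mod 211).
Check: 151² = 22801 ≡ 13 (mod 211). The two roots are 60 and 151.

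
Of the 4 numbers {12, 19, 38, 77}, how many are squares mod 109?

(12/109) = +1 → QR.
(19/109) = -1 → non-residue.
(38/109) = +1 → QR.
(77/109) = -1 → non-residue.
Total quadratic residues among the 4: 2.

2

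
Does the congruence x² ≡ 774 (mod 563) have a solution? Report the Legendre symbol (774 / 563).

1

First reduce: 774 ≡ 211 (mod 563).
Reciprocity: 211 ≡ 3 and 563 ≡ 3 (mod 4), so (211/563) = −(563/211).
Reduce top mod 211: now compute (141/211).
Reciprocity: 141 ≡ 1 and 211 ≡ 3 (mod 4), so (141/211) = +(211/141).
Reduce top mod 141: now compute (70/141).
Pull out 2: since 141 ≡ 5 (mod 8), (2/141) = -1.
Reciprocity: 35 ≡ 3 and 141 ≡ 1 (mod 4), so (35/141) = +(141/35).
Reduce top mod 35: now compute (1/35).
Reached (1/35) = 1. Collecting the sign flips along the way, the symbol is +1.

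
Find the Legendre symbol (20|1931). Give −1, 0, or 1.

Pull out 2^2: since 1931 ≡ 3 (mod 8), (2/1931) = -1, so (2/1931)^2 = +1.
Reciprocity: 5 ≡ 1 and 1931 ≡ 3 (mod 4), so (5/1931) = +(1931/5).
Reduce top mod 5: now compute (1/5).
Reached (1/5) = 1. Collecting the sign flips along the way, the symbol is +1.

1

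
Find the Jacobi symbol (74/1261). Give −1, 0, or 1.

Pull out 2: since 1261 ≡ 5 (mod 8), (2/1261) = -1.
Reciprocity: 37 ≡ 1 and 1261 ≡ 1 (mod 4), so (37/1261) = +(1261/37).
Reduce top mod 37: now compute (3/37).
Reciprocity: 3 ≡ 3 and 37 ≡ 1 (mod 4), so (3/37) = +(37/3).
Reduce top mod 3: now compute (1/3).
Reached (1/3) = 1. Collecting the sign flips along the way, the symbol is -1.

-1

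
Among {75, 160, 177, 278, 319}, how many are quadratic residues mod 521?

2

(75/521) = -1 → non-residue.
(160/521) = +1 → QR.
(177/521) = -1 → non-residue.
(278/521) = -1 → non-residue.
(319/521) = +1 → QR.
Total quadratic residues among the 5: 2.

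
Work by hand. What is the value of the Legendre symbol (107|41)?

First reduce: 107 ≡ 25 (mod 41).
Reciprocity: 25 ≡ 1 and 41 ≡ 1 (mod 4), so (25/41) = +(41/25).
Reduce top mod 25: now compute (16/25).
Pull out 2^4: since 25 ≡ 1 (mod 8), (2/25) = +1, so (2/25)^4 = +1.
Reached (1/25) = 1. Collecting the sign flips along the way, the symbol is +1.

1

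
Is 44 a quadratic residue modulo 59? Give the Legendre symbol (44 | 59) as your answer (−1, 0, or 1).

Euler's criterion: (44/59) ≡ 44^29 (mod 59).
44^2 ≡ 48 (mod 59)
44^4 ≡ 3 (mod 59)
44^8 ≡ 9 (mod 59)
44^16 ≡ 22 (mod 59)
44^29 = 44^(16+8+4+1) ≡ 58 (mod 59).
Result is 58 ≡ −1, so (44/59) = −1.

-1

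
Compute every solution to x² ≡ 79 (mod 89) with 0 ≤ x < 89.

89 ≡ 1 (mod 4), so we find a root by search.
Trying successive values, 41² = 1681 ≡ 79 (mod 89). The other root is 89 − 41 = 48.

41, 48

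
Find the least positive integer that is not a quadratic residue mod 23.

5

(2/23) = +1, so 2 is a residue.
(3/23) = +1, so 3 is a residue.
(4/23) = +1, so 4 is a residue.
(5/23) = −1, so 5 is the smallest positive non-residue mod 23.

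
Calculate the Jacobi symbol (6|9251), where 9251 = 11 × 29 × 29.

-1

Pull out 2: since 9251 ≡ 3 (mod 8), (2/9251) = -1.
Reciprocity: 3 ≡ 3 and 9251 ≡ 3 (mod 4), so (3/9251) = −(9251/3).
Reduce top mod 3: now compute (2/3).
Pull out 2: since 3 ≡ 3 (mod 8), (2/3) = -1.
Reached (1/3) = 1. Collecting the sign flips along the way, the symbol is -1.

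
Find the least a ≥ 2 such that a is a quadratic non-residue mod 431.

(2/431) = +1, so 2 is a residue.
(3/431) = +1, so 3 is a residue.
(4/431) = +1, so 4 is a residue.
(5/431) = +1, so 5 is a residue.
(6/431) = +1, so 6 is a residue.
(7/431) = −1, so 7 is the smallest positive non-residue mod 431.

7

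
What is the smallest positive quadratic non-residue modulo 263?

5

(2/263) = +1, so 2 is a residue.
(3/263) = +1, so 3 is a residue.
(4/263) = +1, so 4 is a residue.
(5/263) = −1, so 5 is the smallest positive non-residue mod 263.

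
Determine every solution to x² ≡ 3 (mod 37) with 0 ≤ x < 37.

37 ≡ 1 (mod 4), so we find a root by search.
Trying successive values, 15² = 225 ≡ 3 (mod 37). The other root is 37 − 15 = 22.

15, 22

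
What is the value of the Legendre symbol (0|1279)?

Top reduces to 0: gcd > 1, so the symbol is 0.

0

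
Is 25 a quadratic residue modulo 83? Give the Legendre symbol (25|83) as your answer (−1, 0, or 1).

1

Reciprocity: 25 ≡ 1 and 83 ≡ 3 (mod 4), so (25/83) = +(83/25).
Reduce top mod 25: now compute (8/25).
Pull out 2^3: since 25 ≡ 1 (mod 8), (2/25) = +1, so (2/25)^3 = +1.
Reached (1/25) = 1. Collecting the sign flips along the way, the symbol is +1.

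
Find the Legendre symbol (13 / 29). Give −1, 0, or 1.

1

Reciprocity: 13 ≡ 1 and 29 ≡ 1 (mod 4), so (13/29) = +(29/13).
Reduce top mod 13: now compute (3/13).
Reciprocity: 3 ≡ 3 and 13 ≡ 1 (mod 4), so (3/13) = +(13/3).
Reduce top mod 3: now compute (1/3).
Reached (1/3) = 1. Collecting the sign flips along the way, the symbol is +1.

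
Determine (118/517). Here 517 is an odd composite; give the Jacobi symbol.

Pull out 2: since 517 ≡ 5 (mod 8), (2/517) = -1.
Reciprocity: 59 ≡ 3 and 517 ≡ 1 (mod 4), so (59/517) = +(517/59).
Reduce top mod 59: now compute (45/59).
Reciprocity: 45 ≡ 1 and 59 ≡ 3 (mod 4), so (45/59) = +(59/45).
Reduce top mod 45: now compute (14/45).
Pull out 2: since 45 ≡ 5 (mod 8), (2/45) = -1.
Reciprocity: 7 ≡ 3 and 45 ≡ 1 (mod 4), so (7/45) = +(45/7).
Reduce top mod 7: now compute (3/7).
Reciprocity: 3 ≡ 3 and 7 ≡ 3 (mod 4), so (3/7) = −(7/3).
Reduce top mod 3: now compute (1/3).
Reached (1/3) = 1. Collecting the sign flips along the way, the symbol is -1.

-1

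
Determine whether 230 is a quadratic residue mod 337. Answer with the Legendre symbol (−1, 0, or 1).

Pull out 2: since 337 ≡ 1 (mod 8), (2/337) = +1.
Reciprocity: 115 ≡ 3 and 337 ≡ 1 (mod 4), so (115/337) = +(337/115).
Reduce top mod 115: now compute (107/115).
Reciprocity: 107 ≡ 3 and 115 ≡ 3 (mod 4), so (107/115) = −(115/107).
Reduce top mod 107: now compute (8/107).
Pull out 2^3: since 107 ≡ 3 (mod 8), (2/107) = -1, so (2/107)^3 = -1.
Reached (1/107) = 1. Collecting the sign flips along the way, the symbol is +1.

1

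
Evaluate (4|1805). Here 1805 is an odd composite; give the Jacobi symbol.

1

Pull out 2^2: since 1805 ≡ 5 (mod 8), (2/1805) = -1, so (2/1805)^2 = +1.
Reached (1/1805) = 1. Collecting the sign flips along the way, the symbol is +1.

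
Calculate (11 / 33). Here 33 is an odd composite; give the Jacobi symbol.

0

Reciprocity: 11 ≡ 3 and 33 ≡ 1 (mod 4), so (11/33) = +(33/11).
Reduce top mod 11: now compute (0/11).
Top reduces to 0: gcd > 1, so the symbol is 0.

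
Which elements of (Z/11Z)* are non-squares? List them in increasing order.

Square k = 1,…,5 (k and 11−k give the same square):
1²=1, 2²=4, 3²=9, 4²≡5, 5²≡3 (mod 11).
The residues are {1, 3, 4, 5, 9}; the non-residues are the remaining 5 nonzero classes.

2, 6, 7, 8, 10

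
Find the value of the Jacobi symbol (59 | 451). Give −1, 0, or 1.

Reciprocity: 59 ≡ 3 and 451 ≡ 3 (mod 4), so (59/451) = −(451/59).
Reduce top mod 59: now compute (38/59).
Pull out 2: since 59 ≡ 3 (mod 8), (2/59) = -1.
Reciprocity: 19 ≡ 3 and 59 ≡ 3 (mod 4), so (19/59) = −(59/19).
Reduce top mod 19: now compute (2/19).
Pull out 2: since 19 ≡ 3 (mod 8), (2/19) = -1.
Reached (1/19) = 1. Collecting the sign flips along the way, the symbol is +1.

1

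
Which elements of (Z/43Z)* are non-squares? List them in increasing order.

Square k = 1,…,21 (k and 43−k give the same square):
1²=1, 2²=4, 3²=9, 4²=16, 5²=25, 6²=36, 7²≡6, 8²≡21, 9²≡38, 10²≡14, 11²≡35, 12²≡15, 13²≡40, 14²≡24, 15²≡10, 16²≡41, 17²≡31, 18²≡23, 19²≡17, 20²≡13, 21²≡11 (mod 43).
The residues are {1, 4, 6, 9, 10, 11, 13, 14, 15, 16, 17, 21, 23, 24, 25, 31, 35, 36, 38, 40, 41}; the non-residues are the remaining 21 nonzero classes.

2 3 5 7 8 12 18 19 20 22 26 27 28 29 30 32 33 34 37 39 42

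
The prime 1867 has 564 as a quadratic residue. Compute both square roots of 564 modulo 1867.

585, 1282

Since 1867 ≡ 3 (mod 4), a square root of 564 is 564^((1867+1)/4) = 564^467 mod 1867.
Repeated squaring: 564^2≡706, 564^4≡1814, 564^8≡942, 564^16≡539, 564^32≡1136, 564^64≡399, 564^128≡506, 564^256≡257 (mod 1867).
564^467 = 564^(256+128+64+16+2+1) ≡ 585 (mod 1867).
Check: 585² = 342225 ≡ 564 (mod 1867). The two roots are 585 and 1282.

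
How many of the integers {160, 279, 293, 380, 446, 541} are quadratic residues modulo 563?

(160/563) = +1 → QR.
(279/563) = -1 → non-residue.
(293/563) = -1 → non-residue.
(380/563) = -1 → non-residue.
(446/563) = -1 → non-residue.
(541/563) = +1 → QR.
Total quadratic residues among the 6: 2.

2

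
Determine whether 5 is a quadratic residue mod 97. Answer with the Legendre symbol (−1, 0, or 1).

Reciprocity: 5 ≡ 1 and 97 ≡ 1 (mod 4), so (5/97) = +(97/5).
Reduce top mod 5: now compute (2/5).
Pull out 2: since 5 ≡ 5 (mod 8), (2/5) = -1.
Reached (1/5) = 1. Collecting the sign flips along the way, the symbol is -1.

-1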